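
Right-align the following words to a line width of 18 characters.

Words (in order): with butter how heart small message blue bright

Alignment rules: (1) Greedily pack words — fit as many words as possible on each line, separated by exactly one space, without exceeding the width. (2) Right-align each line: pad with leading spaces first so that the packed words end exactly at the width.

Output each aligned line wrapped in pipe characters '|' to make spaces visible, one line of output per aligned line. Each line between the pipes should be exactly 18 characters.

Answer: |   with butter how|
|       heart small|
|      message blue|
|            bright|

Derivation:
Line 1: ['with', 'butter', 'how'] (min_width=15, slack=3)
Line 2: ['heart', 'small'] (min_width=11, slack=7)
Line 3: ['message', 'blue'] (min_width=12, slack=6)
Line 4: ['bright'] (min_width=6, slack=12)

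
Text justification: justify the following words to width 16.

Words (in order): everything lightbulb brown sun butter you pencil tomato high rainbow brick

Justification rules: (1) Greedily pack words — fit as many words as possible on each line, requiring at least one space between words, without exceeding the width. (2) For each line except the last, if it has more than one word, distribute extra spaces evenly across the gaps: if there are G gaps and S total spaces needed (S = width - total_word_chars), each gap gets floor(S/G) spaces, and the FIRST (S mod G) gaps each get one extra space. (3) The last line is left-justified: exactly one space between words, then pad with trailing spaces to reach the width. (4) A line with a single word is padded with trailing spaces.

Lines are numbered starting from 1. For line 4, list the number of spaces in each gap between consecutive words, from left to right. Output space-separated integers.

Answer: 4

Derivation:
Line 1: ['everything'] (min_width=10, slack=6)
Line 2: ['lightbulb', 'brown'] (min_width=15, slack=1)
Line 3: ['sun', 'butter', 'you'] (min_width=14, slack=2)
Line 4: ['pencil', 'tomato'] (min_width=13, slack=3)
Line 5: ['high', 'rainbow'] (min_width=12, slack=4)
Line 6: ['brick'] (min_width=5, slack=11)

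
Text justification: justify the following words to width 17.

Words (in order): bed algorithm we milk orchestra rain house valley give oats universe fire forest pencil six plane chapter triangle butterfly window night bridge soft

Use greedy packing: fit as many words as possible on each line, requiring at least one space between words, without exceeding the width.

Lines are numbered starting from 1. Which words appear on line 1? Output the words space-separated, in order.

Line 1: ['bed', 'algorithm', 'we'] (min_width=16, slack=1)
Line 2: ['milk', 'orchestra'] (min_width=14, slack=3)
Line 3: ['rain', 'house', 'valley'] (min_width=17, slack=0)
Line 4: ['give', 'oats'] (min_width=9, slack=8)
Line 5: ['universe', 'fire'] (min_width=13, slack=4)
Line 6: ['forest', 'pencil', 'six'] (min_width=17, slack=0)
Line 7: ['plane', 'chapter'] (min_width=13, slack=4)
Line 8: ['triangle'] (min_width=8, slack=9)
Line 9: ['butterfly', 'window'] (min_width=16, slack=1)
Line 10: ['night', 'bridge', 'soft'] (min_width=17, slack=0)

Answer: bed algorithm we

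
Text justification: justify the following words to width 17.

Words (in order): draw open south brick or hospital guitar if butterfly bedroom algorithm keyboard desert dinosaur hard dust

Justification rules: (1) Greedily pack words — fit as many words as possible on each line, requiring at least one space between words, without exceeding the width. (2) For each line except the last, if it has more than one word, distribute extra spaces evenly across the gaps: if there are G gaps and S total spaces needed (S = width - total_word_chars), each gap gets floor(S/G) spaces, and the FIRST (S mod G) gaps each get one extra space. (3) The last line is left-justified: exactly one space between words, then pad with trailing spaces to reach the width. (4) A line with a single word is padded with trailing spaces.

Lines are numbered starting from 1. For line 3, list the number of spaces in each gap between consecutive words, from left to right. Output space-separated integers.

Answer: 9

Derivation:
Line 1: ['draw', 'open', 'south'] (min_width=15, slack=2)
Line 2: ['brick', 'or', 'hospital'] (min_width=17, slack=0)
Line 3: ['guitar', 'if'] (min_width=9, slack=8)
Line 4: ['butterfly', 'bedroom'] (min_width=17, slack=0)
Line 5: ['algorithm'] (min_width=9, slack=8)
Line 6: ['keyboard', 'desert'] (min_width=15, slack=2)
Line 7: ['dinosaur', 'hard'] (min_width=13, slack=4)
Line 8: ['dust'] (min_width=4, slack=13)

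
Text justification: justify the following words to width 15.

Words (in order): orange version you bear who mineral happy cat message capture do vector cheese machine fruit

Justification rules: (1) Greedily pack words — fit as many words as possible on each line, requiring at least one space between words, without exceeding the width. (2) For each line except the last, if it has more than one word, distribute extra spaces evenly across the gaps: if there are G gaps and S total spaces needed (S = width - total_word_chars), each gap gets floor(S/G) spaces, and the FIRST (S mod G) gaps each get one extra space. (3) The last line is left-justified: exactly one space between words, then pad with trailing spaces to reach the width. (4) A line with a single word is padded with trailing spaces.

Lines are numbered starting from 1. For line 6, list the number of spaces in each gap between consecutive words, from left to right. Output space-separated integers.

Line 1: ['orange', 'version'] (min_width=14, slack=1)
Line 2: ['you', 'bear', 'who'] (min_width=12, slack=3)
Line 3: ['mineral', 'happy'] (min_width=13, slack=2)
Line 4: ['cat', 'message'] (min_width=11, slack=4)
Line 5: ['capture', 'do'] (min_width=10, slack=5)
Line 6: ['vector', 'cheese'] (min_width=13, slack=2)
Line 7: ['machine', 'fruit'] (min_width=13, slack=2)

Answer: 3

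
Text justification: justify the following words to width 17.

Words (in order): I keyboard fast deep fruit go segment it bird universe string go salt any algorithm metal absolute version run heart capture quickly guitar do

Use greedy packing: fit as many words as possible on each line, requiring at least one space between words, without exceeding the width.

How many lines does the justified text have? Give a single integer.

Line 1: ['I', 'keyboard', 'fast'] (min_width=15, slack=2)
Line 2: ['deep', 'fruit', 'go'] (min_width=13, slack=4)
Line 3: ['segment', 'it', 'bird'] (min_width=15, slack=2)
Line 4: ['universe', 'string'] (min_width=15, slack=2)
Line 5: ['go', 'salt', 'any'] (min_width=11, slack=6)
Line 6: ['algorithm', 'metal'] (min_width=15, slack=2)
Line 7: ['absolute', 'version'] (min_width=16, slack=1)
Line 8: ['run', 'heart', 'capture'] (min_width=17, slack=0)
Line 9: ['quickly', 'guitar', 'do'] (min_width=17, slack=0)
Total lines: 9

Answer: 9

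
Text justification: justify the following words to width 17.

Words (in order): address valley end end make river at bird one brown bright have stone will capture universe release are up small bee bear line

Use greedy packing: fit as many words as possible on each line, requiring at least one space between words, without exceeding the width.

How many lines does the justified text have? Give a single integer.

Line 1: ['address', 'valley'] (min_width=14, slack=3)
Line 2: ['end', 'end', 'make'] (min_width=12, slack=5)
Line 3: ['river', 'at', 'bird', 'one'] (min_width=17, slack=0)
Line 4: ['brown', 'bright', 'have'] (min_width=17, slack=0)
Line 5: ['stone', 'will'] (min_width=10, slack=7)
Line 6: ['capture', 'universe'] (min_width=16, slack=1)
Line 7: ['release', 'are', 'up'] (min_width=14, slack=3)
Line 8: ['small', 'bee', 'bear'] (min_width=14, slack=3)
Line 9: ['line'] (min_width=4, slack=13)
Total lines: 9

Answer: 9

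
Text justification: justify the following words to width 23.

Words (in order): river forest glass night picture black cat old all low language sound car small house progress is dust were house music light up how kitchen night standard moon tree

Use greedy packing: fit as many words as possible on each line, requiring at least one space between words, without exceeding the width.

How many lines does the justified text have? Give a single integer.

Answer: 8

Derivation:
Line 1: ['river', 'forest', 'glass'] (min_width=18, slack=5)
Line 2: ['night', 'picture', 'black', 'cat'] (min_width=23, slack=0)
Line 3: ['old', 'all', 'low', 'language'] (min_width=20, slack=3)
Line 4: ['sound', 'car', 'small', 'house'] (min_width=21, slack=2)
Line 5: ['progress', 'is', 'dust', 'were'] (min_width=21, slack=2)
Line 6: ['house', 'music', 'light', 'up'] (min_width=20, slack=3)
Line 7: ['how', 'kitchen', 'night'] (min_width=17, slack=6)
Line 8: ['standard', 'moon', 'tree'] (min_width=18, slack=5)
Total lines: 8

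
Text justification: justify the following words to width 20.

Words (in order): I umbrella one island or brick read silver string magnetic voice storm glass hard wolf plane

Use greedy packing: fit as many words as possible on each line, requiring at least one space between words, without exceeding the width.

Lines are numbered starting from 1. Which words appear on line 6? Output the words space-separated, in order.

Line 1: ['I', 'umbrella', 'one'] (min_width=14, slack=6)
Line 2: ['island', 'or', 'brick', 'read'] (min_width=20, slack=0)
Line 3: ['silver', 'string'] (min_width=13, slack=7)
Line 4: ['magnetic', 'voice', 'storm'] (min_width=20, slack=0)
Line 5: ['glass', 'hard', 'wolf'] (min_width=15, slack=5)
Line 6: ['plane'] (min_width=5, slack=15)

Answer: plane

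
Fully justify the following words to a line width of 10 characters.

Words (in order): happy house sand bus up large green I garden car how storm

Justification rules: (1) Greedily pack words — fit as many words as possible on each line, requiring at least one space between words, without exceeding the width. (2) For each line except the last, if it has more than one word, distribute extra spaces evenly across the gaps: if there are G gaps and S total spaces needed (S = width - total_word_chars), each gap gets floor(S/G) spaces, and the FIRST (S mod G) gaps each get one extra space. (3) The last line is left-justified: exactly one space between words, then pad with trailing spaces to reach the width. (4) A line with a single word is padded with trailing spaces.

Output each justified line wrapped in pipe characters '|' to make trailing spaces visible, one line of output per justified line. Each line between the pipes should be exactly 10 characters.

Line 1: ['happy'] (min_width=5, slack=5)
Line 2: ['house', 'sand'] (min_width=10, slack=0)
Line 3: ['bus', 'up'] (min_width=6, slack=4)
Line 4: ['large'] (min_width=5, slack=5)
Line 5: ['green', 'I'] (min_width=7, slack=3)
Line 6: ['garden', 'car'] (min_width=10, slack=0)
Line 7: ['how', 'storm'] (min_width=9, slack=1)

Answer: |happy     |
|house sand|
|bus     up|
|large     |
|green    I|
|garden car|
|how storm |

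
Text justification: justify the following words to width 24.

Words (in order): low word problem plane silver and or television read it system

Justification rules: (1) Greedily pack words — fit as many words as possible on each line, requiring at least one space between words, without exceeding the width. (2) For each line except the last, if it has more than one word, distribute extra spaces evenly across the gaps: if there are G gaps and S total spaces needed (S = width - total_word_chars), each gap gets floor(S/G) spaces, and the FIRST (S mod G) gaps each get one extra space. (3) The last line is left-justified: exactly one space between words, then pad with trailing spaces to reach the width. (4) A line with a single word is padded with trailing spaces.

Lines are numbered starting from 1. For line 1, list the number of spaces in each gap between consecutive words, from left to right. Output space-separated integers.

Answer: 2 2 1

Derivation:
Line 1: ['low', 'word', 'problem', 'plane'] (min_width=22, slack=2)
Line 2: ['silver', 'and', 'or', 'television'] (min_width=24, slack=0)
Line 3: ['read', 'it', 'system'] (min_width=14, slack=10)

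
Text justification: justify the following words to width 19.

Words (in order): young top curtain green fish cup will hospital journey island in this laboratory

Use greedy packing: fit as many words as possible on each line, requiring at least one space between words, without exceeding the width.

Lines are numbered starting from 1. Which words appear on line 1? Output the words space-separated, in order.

Answer: young top curtain

Derivation:
Line 1: ['young', 'top', 'curtain'] (min_width=17, slack=2)
Line 2: ['green', 'fish', 'cup', 'will'] (min_width=19, slack=0)
Line 3: ['hospital', 'journey'] (min_width=16, slack=3)
Line 4: ['island', 'in', 'this'] (min_width=14, slack=5)
Line 5: ['laboratory'] (min_width=10, slack=9)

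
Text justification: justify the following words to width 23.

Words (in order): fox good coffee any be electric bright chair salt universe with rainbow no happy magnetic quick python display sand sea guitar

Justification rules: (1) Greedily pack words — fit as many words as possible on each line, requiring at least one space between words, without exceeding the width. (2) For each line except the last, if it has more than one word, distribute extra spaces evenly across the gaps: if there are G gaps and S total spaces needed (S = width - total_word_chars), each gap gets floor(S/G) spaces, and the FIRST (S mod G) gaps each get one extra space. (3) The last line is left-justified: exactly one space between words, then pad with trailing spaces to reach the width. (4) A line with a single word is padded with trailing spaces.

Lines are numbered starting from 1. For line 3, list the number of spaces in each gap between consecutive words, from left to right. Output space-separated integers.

Line 1: ['fox', 'good', 'coffee', 'any', 'be'] (min_width=22, slack=1)
Line 2: ['electric', 'bright', 'chair'] (min_width=21, slack=2)
Line 3: ['salt', 'universe', 'with'] (min_width=18, slack=5)
Line 4: ['rainbow', 'no', 'happy'] (min_width=16, slack=7)
Line 5: ['magnetic', 'quick', 'python'] (min_width=21, slack=2)
Line 6: ['display', 'sand', 'sea', 'guitar'] (min_width=23, slack=0)

Answer: 4 3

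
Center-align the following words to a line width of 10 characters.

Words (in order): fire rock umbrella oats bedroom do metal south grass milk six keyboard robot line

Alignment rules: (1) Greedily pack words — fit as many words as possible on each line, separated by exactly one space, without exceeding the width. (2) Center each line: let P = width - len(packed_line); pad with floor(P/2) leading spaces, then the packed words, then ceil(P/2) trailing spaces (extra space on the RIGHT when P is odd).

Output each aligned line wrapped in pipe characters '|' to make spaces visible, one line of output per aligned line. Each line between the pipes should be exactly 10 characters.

Line 1: ['fire', 'rock'] (min_width=9, slack=1)
Line 2: ['umbrella'] (min_width=8, slack=2)
Line 3: ['oats'] (min_width=4, slack=6)
Line 4: ['bedroom', 'do'] (min_width=10, slack=0)
Line 5: ['metal'] (min_width=5, slack=5)
Line 6: ['south'] (min_width=5, slack=5)
Line 7: ['grass', 'milk'] (min_width=10, slack=0)
Line 8: ['six'] (min_width=3, slack=7)
Line 9: ['keyboard'] (min_width=8, slack=2)
Line 10: ['robot', 'line'] (min_width=10, slack=0)

Answer: |fire rock |
| umbrella |
|   oats   |
|bedroom do|
|  metal   |
|  south   |
|grass milk|
|   six    |
| keyboard |
|robot line|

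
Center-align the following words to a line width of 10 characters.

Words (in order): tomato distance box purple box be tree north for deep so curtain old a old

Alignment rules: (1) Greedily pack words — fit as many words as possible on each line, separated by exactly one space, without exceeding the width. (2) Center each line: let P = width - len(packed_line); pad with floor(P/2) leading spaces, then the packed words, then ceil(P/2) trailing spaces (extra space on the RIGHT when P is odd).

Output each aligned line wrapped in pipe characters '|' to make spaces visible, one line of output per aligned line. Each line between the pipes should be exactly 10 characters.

Answer: |  tomato  |
| distance |
|box purple|
|  box be  |
|tree north|
| for deep |
|so curtain|
|old a old |

Derivation:
Line 1: ['tomato'] (min_width=6, slack=4)
Line 2: ['distance'] (min_width=8, slack=2)
Line 3: ['box', 'purple'] (min_width=10, slack=0)
Line 4: ['box', 'be'] (min_width=6, slack=4)
Line 5: ['tree', 'north'] (min_width=10, slack=0)
Line 6: ['for', 'deep'] (min_width=8, slack=2)
Line 7: ['so', 'curtain'] (min_width=10, slack=0)
Line 8: ['old', 'a', 'old'] (min_width=9, slack=1)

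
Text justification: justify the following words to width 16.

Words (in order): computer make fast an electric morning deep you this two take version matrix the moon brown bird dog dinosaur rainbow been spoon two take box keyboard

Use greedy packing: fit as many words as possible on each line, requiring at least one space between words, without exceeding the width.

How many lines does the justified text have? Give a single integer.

Line 1: ['computer', 'make'] (min_width=13, slack=3)
Line 2: ['fast', 'an', 'electric'] (min_width=16, slack=0)
Line 3: ['morning', 'deep', 'you'] (min_width=16, slack=0)
Line 4: ['this', 'two', 'take'] (min_width=13, slack=3)
Line 5: ['version', 'matrix'] (min_width=14, slack=2)
Line 6: ['the', 'moon', 'brown'] (min_width=14, slack=2)
Line 7: ['bird', 'dog'] (min_width=8, slack=8)
Line 8: ['dinosaur', 'rainbow'] (min_width=16, slack=0)
Line 9: ['been', 'spoon', 'two'] (min_width=14, slack=2)
Line 10: ['take', 'box'] (min_width=8, slack=8)
Line 11: ['keyboard'] (min_width=8, slack=8)
Total lines: 11

Answer: 11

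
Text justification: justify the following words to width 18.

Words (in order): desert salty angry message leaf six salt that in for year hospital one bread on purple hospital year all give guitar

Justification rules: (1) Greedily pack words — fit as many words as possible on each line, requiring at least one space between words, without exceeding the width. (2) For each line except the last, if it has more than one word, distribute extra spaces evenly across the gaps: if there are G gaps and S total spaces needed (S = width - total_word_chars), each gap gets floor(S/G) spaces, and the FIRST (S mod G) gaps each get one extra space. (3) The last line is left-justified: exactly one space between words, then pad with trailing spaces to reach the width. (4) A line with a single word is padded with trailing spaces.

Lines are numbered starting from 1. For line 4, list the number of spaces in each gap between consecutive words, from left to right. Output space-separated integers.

Line 1: ['desert', 'salty', 'angry'] (min_width=18, slack=0)
Line 2: ['message', 'leaf', 'six'] (min_width=16, slack=2)
Line 3: ['salt', 'that', 'in', 'for'] (min_width=16, slack=2)
Line 4: ['year', 'hospital', 'one'] (min_width=17, slack=1)
Line 5: ['bread', 'on', 'purple'] (min_width=15, slack=3)
Line 6: ['hospital', 'year', 'all'] (min_width=17, slack=1)
Line 7: ['give', 'guitar'] (min_width=11, slack=7)

Answer: 2 1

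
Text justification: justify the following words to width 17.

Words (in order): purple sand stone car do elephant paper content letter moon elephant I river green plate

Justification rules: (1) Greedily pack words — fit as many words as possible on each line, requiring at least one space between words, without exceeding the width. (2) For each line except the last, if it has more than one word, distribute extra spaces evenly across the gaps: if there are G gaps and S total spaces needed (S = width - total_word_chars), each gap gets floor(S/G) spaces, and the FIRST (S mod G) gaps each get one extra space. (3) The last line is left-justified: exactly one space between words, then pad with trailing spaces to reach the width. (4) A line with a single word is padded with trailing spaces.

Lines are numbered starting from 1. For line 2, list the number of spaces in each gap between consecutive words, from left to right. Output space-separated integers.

Answer: 2 2

Derivation:
Line 1: ['purple', 'sand', 'stone'] (min_width=17, slack=0)
Line 2: ['car', 'do', 'elephant'] (min_width=15, slack=2)
Line 3: ['paper', 'content'] (min_width=13, slack=4)
Line 4: ['letter', 'moon'] (min_width=11, slack=6)
Line 5: ['elephant', 'I', 'river'] (min_width=16, slack=1)
Line 6: ['green', 'plate'] (min_width=11, slack=6)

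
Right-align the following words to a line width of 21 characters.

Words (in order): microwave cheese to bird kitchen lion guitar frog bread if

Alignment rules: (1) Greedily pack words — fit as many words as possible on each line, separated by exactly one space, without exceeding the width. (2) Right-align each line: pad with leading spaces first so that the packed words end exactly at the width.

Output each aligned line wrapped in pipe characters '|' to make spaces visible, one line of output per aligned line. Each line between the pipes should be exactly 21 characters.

Answer: |  microwave cheese to|
|    bird kitchen lion|
| guitar frog bread if|

Derivation:
Line 1: ['microwave', 'cheese', 'to'] (min_width=19, slack=2)
Line 2: ['bird', 'kitchen', 'lion'] (min_width=17, slack=4)
Line 3: ['guitar', 'frog', 'bread', 'if'] (min_width=20, slack=1)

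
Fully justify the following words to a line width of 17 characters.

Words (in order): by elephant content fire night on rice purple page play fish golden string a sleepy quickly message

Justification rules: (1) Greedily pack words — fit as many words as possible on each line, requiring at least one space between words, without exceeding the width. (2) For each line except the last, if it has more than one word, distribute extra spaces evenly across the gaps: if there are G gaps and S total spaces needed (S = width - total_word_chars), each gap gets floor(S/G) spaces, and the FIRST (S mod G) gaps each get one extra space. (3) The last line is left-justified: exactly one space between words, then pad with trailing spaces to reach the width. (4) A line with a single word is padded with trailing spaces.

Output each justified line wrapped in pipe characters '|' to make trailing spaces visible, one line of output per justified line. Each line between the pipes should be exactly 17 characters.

Answer: |by       elephant|
|content      fire|
|night   on   rice|
|purple  page play|
|fish       golden|
|string  a  sleepy|
|quickly message  |

Derivation:
Line 1: ['by', 'elephant'] (min_width=11, slack=6)
Line 2: ['content', 'fire'] (min_width=12, slack=5)
Line 3: ['night', 'on', 'rice'] (min_width=13, slack=4)
Line 4: ['purple', 'page', 'play'] (min_width=16, slack=1)
Line 5: ['fish', 'golden'] (min_width=11, slack=6)
Line 6: ['string', 'a', 'sleepy'] (min_width=15, slack=2)
Line 7: ['quickly', 'message'] (min_width=15, slack=2)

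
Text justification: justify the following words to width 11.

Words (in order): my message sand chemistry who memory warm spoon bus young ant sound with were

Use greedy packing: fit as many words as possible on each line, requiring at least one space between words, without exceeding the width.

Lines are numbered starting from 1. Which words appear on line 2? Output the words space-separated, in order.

Line 1: ['my', 'message'] (min_width=10, slack=1)
Line 2: ['sand'] (min_width=4, slack=7)
Line 3: ['chemistry'] (min_width=9, slack=2)
Line 4: ['who', 'memory'] (min_width=10, slack=1)
Line 5: ['warm', 'spoon'] (min_width=10, slack=1)
Line 6: ['bus', 'young'] (min_width=9, slack=2)
Line 7: ['ant', 'sound'] (min_width=9, slack=2)
Line 8: ['with', 'were'] (min_width=9, slack=2)

Answer: sand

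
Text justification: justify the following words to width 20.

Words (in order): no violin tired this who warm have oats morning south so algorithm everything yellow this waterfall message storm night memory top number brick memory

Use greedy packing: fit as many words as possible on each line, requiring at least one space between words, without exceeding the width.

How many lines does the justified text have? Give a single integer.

Line 1: ['no', 'violin', 'tired', 'this'] (min_width=20, slack=0)
Line 2: ['who', 'warm', 'have', 'oats'] (min_width=18, slack=2)
Line 3: ['morning', 'south', 'so'] (min_width=16, slack=4)
Line 4: ['algorithm', 'everything'] (min_width=20, slack=0)
Line 5: ['yellow', 'this'] (min_width=11, slack=9)
Line 6: ['waterfall', 'message'] (min_width=17, slack=3)
Line 7: ['storm', 'night', 'memory'] (min_width=18, slack=2)
Line 8: ['top', 'number', 'brick'] (min_width=16, slack=4)
Line 9: ['memory'] (min_width=6, slack=14)
Total lines: 9

Answer: 9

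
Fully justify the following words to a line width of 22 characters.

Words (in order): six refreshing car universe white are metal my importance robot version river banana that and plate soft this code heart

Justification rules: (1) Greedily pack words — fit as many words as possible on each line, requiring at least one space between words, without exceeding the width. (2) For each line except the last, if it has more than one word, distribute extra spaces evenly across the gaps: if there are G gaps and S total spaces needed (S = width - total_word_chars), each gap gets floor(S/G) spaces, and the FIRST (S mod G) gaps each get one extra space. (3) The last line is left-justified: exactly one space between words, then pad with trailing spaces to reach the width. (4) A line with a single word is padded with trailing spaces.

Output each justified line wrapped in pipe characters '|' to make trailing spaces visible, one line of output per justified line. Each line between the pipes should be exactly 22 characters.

Line 1: ['six', 'refreshing', 'car'] (min_width=18, slack=4)
Line 2: ['universe', 'white', 'are'] (min_width=18, slack=4)
Line 3: ['metal', 'my', 'importance'] (min_width=19, slack=3)
Line 4: ['robot', 'version', 'river'] (min_width=19, slack=3)
Line 5: ['banana', 'that', 'and', 'plate'] (min_width=21, slack=1)
Line 6: ['soft', 'this', 'code', 'heart'] (min_width=20, slack=2)

Answer: |six   refreshing   car|
|universe   white   are|
|metal   my  importance|
|robot   version  river|
|banana  that and plate|
|soft this code heart  |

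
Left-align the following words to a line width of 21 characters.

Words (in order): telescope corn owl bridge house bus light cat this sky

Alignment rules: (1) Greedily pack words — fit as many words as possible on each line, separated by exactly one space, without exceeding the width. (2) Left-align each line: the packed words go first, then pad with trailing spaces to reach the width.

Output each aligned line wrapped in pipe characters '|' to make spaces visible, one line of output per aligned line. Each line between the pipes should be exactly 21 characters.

Answer: |telescope corn owl   |
|bridge house bus     |
|light cat this sky   |

Derivation:
Line 1: ['telescope', 'corn', 'owl'] (min_width=18, slack=3)
Line 2: ['bridge', 'house', 'bus'] (min_width=16, slack=5)
Line 3: ['light', 'cat', 'this', 'sky'] (min_width=18, slack=3)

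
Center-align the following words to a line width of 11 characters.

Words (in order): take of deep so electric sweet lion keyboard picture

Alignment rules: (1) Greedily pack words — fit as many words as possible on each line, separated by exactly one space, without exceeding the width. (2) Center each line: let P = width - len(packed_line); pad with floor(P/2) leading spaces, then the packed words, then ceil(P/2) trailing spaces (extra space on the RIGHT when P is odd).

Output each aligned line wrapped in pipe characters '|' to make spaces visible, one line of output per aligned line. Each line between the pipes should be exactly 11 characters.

Line 1: ['take', 'of'] (min_width=7, slack=4)
Line 2: ['deep', 'so'] (min_width=7, slack=4)
Line 3: ['electric'] (min_width=8, slack=3)
Line 4: ['sweet', 'lion'] (min_width=10, slack=1)
Line 5: ['keyboard'] (min_width=8, slack=3)
Line 6: ['picture'] (min_width=7, slack=4)

Answer: |  take of  |
|  deep so  |
| electric  |
|sweet lion |
| keyboard  |
|  picture  |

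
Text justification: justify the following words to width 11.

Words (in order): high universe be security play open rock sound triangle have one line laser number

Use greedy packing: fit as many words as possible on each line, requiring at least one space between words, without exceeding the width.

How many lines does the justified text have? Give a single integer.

Answer: 9

Derivation:
Line 1: ['high'] (min_width=4, slack=7)
Line 2: ['universe', 'be'] (min_width=11, slack=0)
Line 3: ['security'] (min_width=8, slack=3)
Line 4: ['play', 'open'] (min_width=9, slack=2)
Line 5: ['rock', 'sound'] (min_width=10, slack=1)
Line 6: ['triangle'] (min_width=8, slack=3)
Line 7: ['have', 'one'] (min_width=8, slack=3)
Line 8: ['line', 'laser'] (min_width=10, slack=1)
Line 9: ['number'] (min_width=6, slack=5)
Total lines: 9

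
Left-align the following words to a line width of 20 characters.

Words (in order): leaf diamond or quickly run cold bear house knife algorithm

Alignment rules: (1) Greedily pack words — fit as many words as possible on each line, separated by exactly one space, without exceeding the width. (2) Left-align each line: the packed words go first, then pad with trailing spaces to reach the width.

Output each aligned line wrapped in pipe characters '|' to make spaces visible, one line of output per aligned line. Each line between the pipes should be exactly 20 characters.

Line 1: ['leaf', 'diamond', 'or'] (min_width=15, slack=5)
Line 2: ['quickly', 'run', 'cold'] (min_width=16, slack=4)
Line 3: ['bear', 'house', 'knife'] (min_width=16, slack=4)
Line 4: ['algorithm'] (min_width=9, slack=11)

Answer: |leaf diamond or     |
|quickly run cold    |
|bear house knife    |
|algorithm           |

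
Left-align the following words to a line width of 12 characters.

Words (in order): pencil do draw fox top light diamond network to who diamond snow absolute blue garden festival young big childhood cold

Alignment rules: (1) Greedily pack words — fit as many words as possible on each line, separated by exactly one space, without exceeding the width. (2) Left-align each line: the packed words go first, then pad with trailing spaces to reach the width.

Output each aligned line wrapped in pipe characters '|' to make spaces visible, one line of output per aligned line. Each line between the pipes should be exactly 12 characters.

Line 1: ['pencil', 'do'] (min_width=9, slack=3)
Line 2: ['draw', 'fox', 'top'] (min_width=12, slack=0)
Line 3: ['light'] (min_width=5, slack=7)
Line 4: ['diamond'] (min_width=7, slack=5)
Line 5: ['network', 'to'] (min_width=10, slack=2)
Line 6: ['who', 'diamond'] (min_width=11, slack=1)
Line 7: ['snow'] (min_width=4, slack=8)
Line 8: ['absolute'] (min_width=8, slack=4)
Line 9: ['blue', 'garden'] (min_width=11, slack=1)
Line 10: ['festival'] (min_width=8, slack=4)
Line 11: ['young', 'big'] (min_width=9, slack=3)
Line 12: ['childhood'] (min_width=9, slack=3)
Line 13: ['cold'] (min_width=4, slack=8)

Answer: |pencil do   |
|draw fox top|
|light       |
|diamond     |
|network to  |
|who diamond |
|snow        |
|absolute    |
|blue garden |
|festival    |
|young big   |
|childhood   |
|cold        |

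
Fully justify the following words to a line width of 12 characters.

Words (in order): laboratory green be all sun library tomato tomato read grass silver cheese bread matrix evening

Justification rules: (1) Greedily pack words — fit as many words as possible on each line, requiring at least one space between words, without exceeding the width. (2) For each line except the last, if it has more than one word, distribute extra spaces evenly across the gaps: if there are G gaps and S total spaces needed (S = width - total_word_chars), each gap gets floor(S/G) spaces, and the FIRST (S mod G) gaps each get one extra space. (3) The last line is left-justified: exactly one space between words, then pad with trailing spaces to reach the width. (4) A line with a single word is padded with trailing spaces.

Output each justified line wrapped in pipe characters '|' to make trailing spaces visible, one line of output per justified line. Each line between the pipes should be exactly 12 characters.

Line 1: ['laboratory'] (min_width=10, slack=2)
Line 2: ['green', 'be', 'all'] (min_width=12, slack=0)
Line 3: ['sun', 'library'] (min_width=11, slack=1)
Line 4: ['tomato'] (min_width=6, slack=6)
Line 5: ['tomato', 'read'] (min_width=11, slack=1)
Line 6: ['grass', 'silver'] (min_width=12, slack=0)
Line 7: ['cheese', 'bread'] (min_width=12, slack=0)
Line 8: ['matrix'] (min_width=6, slack=6)
Line 9: ['evening'] (min_width=7, slack=5)

Answer: |laboratory  |
|green be all|
|sun  library|
|tomato      |
|tomato  read|
|grass silver|
|cheese bread|
|matrix      |
|evening     |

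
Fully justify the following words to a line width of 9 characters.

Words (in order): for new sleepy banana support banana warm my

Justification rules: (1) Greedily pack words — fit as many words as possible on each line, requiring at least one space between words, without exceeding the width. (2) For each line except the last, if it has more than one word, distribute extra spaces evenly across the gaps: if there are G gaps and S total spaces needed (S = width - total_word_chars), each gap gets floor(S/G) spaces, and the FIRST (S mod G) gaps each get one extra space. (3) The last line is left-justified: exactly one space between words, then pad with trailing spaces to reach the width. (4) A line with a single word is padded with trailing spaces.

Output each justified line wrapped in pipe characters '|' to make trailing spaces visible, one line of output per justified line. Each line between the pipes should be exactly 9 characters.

Line 1: ['for', 'new'] (min_width=7, slack=2)
Line 2: ['sleepy'] (min_width=6, slack=3)
Line 3: ['banana'] (min_width=6, slack=3)
Line 4: ['support'] (min_width=7, slack=2)
Line 5: ['banana'] (min_width=6, slack=3)
Line 6: ['warm', 'my'] (min_width=7, slack=2)

Answer: |for   new|
|sleepy   |
|banana   |
|support  |
|banana   |
|warm my  |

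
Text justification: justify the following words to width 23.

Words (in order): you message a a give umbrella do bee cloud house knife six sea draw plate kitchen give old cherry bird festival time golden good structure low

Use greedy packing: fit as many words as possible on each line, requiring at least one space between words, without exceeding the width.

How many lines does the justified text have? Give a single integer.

Line 1: ['you', 'message', 'a', 'a', 'give'] (min_width=20, slack=3)
Line 2: ['umbrella', 'do', 'bee', 'cloud'] (min_width=21, slack=2)
Line 3: ['house', 'knife', 'six', 'sea'] (min_width=19, slack=4)
Line 4: ['draw', 'plate', 'kitchen', 'give'] (min_width=23, slack=0)
Line 5: ['old', 'cherry', 'bird'] (min_width=15, slack=8)
Line 6: ['festival', 'time', 'golden'] (min_width=20, slack=3)
Line 7: ['good', 'structure', 'low'] (min_width=18, slack=5)
Total lines: 7

Answer: 7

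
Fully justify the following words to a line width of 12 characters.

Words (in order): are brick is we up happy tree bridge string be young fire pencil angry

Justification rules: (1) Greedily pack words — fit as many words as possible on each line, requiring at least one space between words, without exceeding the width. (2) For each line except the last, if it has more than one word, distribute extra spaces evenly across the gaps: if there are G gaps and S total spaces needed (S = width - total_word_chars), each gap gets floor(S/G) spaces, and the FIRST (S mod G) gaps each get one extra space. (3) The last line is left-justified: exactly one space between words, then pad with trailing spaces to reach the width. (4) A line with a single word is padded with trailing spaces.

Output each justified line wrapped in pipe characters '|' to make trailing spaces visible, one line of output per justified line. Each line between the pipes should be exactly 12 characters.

Answer: |are brick is|
|we  up happy|
|tree  bridge|
|string    be|
|young   fire|
|pencil angry|

Derivation:
Line 1: ['are', 'brick', 'is'] (min_width=12, slack=0)
Line 2: ['we', 'up', 'happy'] (min_width=11, slack=1)
Line 3: ['tree', 'bridge'] (min_width=11, slack=1)
Line 4: ['string', 'be'] (min_width=9, slack=3)
Line 5: ['young', 'fire'] (min_width=10, slack=2)
Line 6: ['pencil', 'angry'] (min_width=12, slack=0)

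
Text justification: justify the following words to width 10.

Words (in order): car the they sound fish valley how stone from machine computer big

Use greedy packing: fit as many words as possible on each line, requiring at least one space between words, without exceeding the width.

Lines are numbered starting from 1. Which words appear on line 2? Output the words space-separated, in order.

Line 1: ['car', 'the'] (min_width=7, slack=3)
Line 2: ['they', 'sound'] (min_width=10, slack=0)
Line 3: ['fish'] (min_width=4, slack=6)
Line 4: ['valley', 'how'] (min_width=10, slack=0)
Line 5: ['stone', 'from'] (min_width=10, slack=0)
Line 6: ['machine'] (min_width=7, slack=3)
Line 7: ['computer'] (min_width=8, slack=2)
Line 8: ['big'] (min_width=3, slack=7)

Answer: they sound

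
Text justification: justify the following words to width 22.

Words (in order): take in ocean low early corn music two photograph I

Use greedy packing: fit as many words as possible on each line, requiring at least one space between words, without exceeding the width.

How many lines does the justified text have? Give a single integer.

Answer: 3

Derivation:
Line 1: ['take', 'in', 'ocean', 'low'] (min_width=17, slack=5)
Line 2: ['early', 'corn', 'music', 'two'] (min_width=20, slack=2)
Line 3: ['photograph', 'I'] (min_width=12, slack=10)
Total lines: 3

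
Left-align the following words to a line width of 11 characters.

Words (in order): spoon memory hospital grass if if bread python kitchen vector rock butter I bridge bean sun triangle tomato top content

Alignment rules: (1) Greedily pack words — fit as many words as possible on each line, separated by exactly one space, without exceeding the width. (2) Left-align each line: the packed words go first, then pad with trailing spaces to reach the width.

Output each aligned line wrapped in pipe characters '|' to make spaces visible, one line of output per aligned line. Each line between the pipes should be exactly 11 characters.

Answer: |spoon      |
|memory     |
|hospital   |
|grass if if|
|bread      |
|python     |
|kitchen    |
|vector rock|
|butter I   |
|bridge bean|
|sun        |
|triangle   |
|tomato top |
|content    |

Derivation:
Line 1: ['spoon'] (min_width=5, slack=6)
Line 2: ['memory'] (min_width=6, slack=5)
Line 3: ['hospital'] (min_width=8, slack=3)
Line 4: ['grass', 'if', 'if'] (min_width=11, slack=0)
Line 5: ['bread'] (min_width=5, slack=6)
Line 6: ['python'] (min_width=6, slack=5)
Line 7: ['kitchen'] (min_width=7, slack=4)
Line 8: ['vector', 'rock'] (min_width=11, slack=0)
Line 9: ['butter', 'I'] (min_width=8, slack=3)
Line 10: ['bridge', 'bean'] (min_width=11, slack=0)
Line 11: ['sun'] (min_width=3, slack=8)
Line 12: ['triangle'] (min_width=8, slack=3)
Line 13: ['tomato', 'top'] (min_width=10, slack=1)
Line 14: ['content'] (min_width=7, slack=4)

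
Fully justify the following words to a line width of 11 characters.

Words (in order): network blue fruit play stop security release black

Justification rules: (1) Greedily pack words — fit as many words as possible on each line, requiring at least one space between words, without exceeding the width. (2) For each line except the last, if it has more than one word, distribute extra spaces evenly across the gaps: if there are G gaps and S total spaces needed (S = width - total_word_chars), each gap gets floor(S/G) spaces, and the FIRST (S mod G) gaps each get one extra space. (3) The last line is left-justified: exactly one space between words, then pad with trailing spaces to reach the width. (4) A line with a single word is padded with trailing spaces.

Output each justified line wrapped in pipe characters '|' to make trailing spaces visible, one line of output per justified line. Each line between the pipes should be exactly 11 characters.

Answer: |network    |
|blue  fruit|
|play   stop|
|security   |
|release    |
|black      |

Derivation:
Line 1: ['network'] (min_width=7, slack=4)
Line 2: ['blue', 'fruit'] (min_width=10, slack=1)
Line 3: ['play', 'stop'] (min_width=9, slack=2)
Line 4: ['security'] (min_width=8, slack=3)
Line 5: ['release'] (min_width=7, slack=4)
Line 6: ['black'] (min_width=5, slack=6)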